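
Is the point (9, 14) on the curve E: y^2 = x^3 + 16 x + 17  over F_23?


Check whether y^2 = x^3 + 16 x + 17 (mod 23) for (x, y) = (9, 14).
LHS: y^2 = 14^2 mod 23 = 12
RHS: x^3 + 16 x + 17 = 9^3 + 16*9 + 17 mod 23 = 16
LHS != RHS

No, not on the curve


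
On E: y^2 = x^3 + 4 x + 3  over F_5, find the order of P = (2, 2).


Compute successive multiples of P until we hit O:
  1P = (2, 2)
  2P = (2, 3)
  3P = O

ord(P) = 3


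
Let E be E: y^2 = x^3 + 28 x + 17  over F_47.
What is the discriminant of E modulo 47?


4 a^3 + 27 b^2 = 4*28^3 + 27*17^2 = 87808 + 7803 = 95611
Delta = -16 * (95611) = -1529776
Delta mod 47 = 27

Delta = 27 (mod 47)


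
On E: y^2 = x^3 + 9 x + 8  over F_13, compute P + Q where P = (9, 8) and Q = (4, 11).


P != Q, so use the chord formula.
s = (y2 - y1) / (x2 - x1) = (3) / (8) mod 13 = 2
x3 = s^2 - x1 - x2 mod 13 = 2^2 - 9 - 4 = 4
y3 = s (x1 - x3) - y1 mod 13 = 2 * (9 - 4) - 8 = 2

P + Q = (4, 2)


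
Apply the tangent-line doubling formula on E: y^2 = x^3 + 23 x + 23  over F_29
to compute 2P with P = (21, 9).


Doubling: s = (3 x1^2 + a) / (2 y1)
s = (3*21^2 + 23) / (2*9) mod 29 = 20
x3 = s^2 - 2 x1 mod 29 = 20^2 - 2*21 = 10
y3 = s (x1 - x3) - y1 mod 29 = 20 * (21 - 10) - 9 = 8

2P = (10, 8)


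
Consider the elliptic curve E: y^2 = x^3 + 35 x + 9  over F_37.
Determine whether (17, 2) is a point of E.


Check whether y^2 = x^3 + 35 x + 9 (mod 37) for (x, y) = (17, 2).
LHS: y^2 = 2^2 mod 37 = 4
RHS: x^3 + 35 x + 9 = 17^3 + 35*17 + 9 mod 37 = 4
LHS = RHS

Yes, on the curve


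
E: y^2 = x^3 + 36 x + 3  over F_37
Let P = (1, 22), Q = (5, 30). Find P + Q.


P != Q, so use the chord formula.
s = (y2 - y1) / (x2 - x1) = (8) / (4) mod 37 = 2
x3 = s^2 - x1 - x2 mod 37 = 2^2 - 1 - 5 = 35
y3 = s (x1 - x3) - y1 mod 37 = 2 * (1 - 35) - 22 = 21

P + Q = (35, 21)


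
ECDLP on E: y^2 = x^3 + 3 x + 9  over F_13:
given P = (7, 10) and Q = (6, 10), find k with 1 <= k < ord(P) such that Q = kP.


Enumerate multiples of P until we hit Q = (6, 10):
  1P = (7, 10)
  2P = (0, 10)
  3P = (6, 3)
  4P = (10, 8)
  5P = (8, 8)
  6P = (2, 6)
  7P = (1, 0)
  8P = (2, 7)
  9P = (8, 5)
  10P = (10, 5)
  11P = (6, 10)
Match found at i = 11.

k = 11


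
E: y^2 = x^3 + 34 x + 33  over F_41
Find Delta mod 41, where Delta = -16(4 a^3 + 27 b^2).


4 a^3 + 27 b^2 = 4*34^3 + 27*33^2 = 157216 + 29403 = 186619
Delta = -16 * (186619) = -2985904
Delta mod 41 = 3

Delta = 3 (mod 41)


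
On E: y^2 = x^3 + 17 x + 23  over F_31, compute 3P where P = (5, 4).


k = 3 = 11_2 (binary, LSB first: 11)
Double-and-add from P = (5, 4):
  bit 0 = 1: acc = O + (5, 4) = (5, 4)
  bit 1 = 1: acc = (5, 4) + (6, 0) = (5, 27)

3P = (5, 27)


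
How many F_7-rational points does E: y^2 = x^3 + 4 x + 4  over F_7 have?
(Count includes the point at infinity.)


For each x in F_7, count y with y^2 = x^3 + 4 x + 4 mod 7:
  x = 0: RHS = 4, y in [2, 5]  -> 2 point(s)
  x = 1: RHS = 2, y in [3, 4]  -> 2 point(s)
  x = 3: RHS = 1, y in [1, 6]  -> 2 point(s)
  x = 4: RHS = 0, y in [0]  -> 1 point(s)
  x = 5: RHS = 2, y in [3, 4]  -> 2 point(s)
Affine points: 9. Add the point at infinity: total = 10.

#E(F_7) = 10


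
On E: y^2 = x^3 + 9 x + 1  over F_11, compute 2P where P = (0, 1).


Doubling: s = (3 x1^2 + a) / (2 y1)
s = (3*0^2 + 9) / (2*1) mod 11 = 10
x3 = s^2 - 2 x1 mod 11 = 10^2 - 2*0 = 1
y3 = s (x1 - x3) - y1 mod 11 = 10 * (0 - 1) - 1 = 0

2P = (1, 0)


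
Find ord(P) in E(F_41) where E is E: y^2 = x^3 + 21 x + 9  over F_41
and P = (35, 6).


Compute successive multiples of P until we hit O:
  1P = (35, 6)
  2P = (2, 31)
  3P = (8, 22)
  4P = (6, 33)
  5P = (23, 21)
  6P = (23, 20)
  7P = (6, 8)
  8P = (8, 19)
  ... (continuing to 11P)
  11P = O

ord(P) = 11


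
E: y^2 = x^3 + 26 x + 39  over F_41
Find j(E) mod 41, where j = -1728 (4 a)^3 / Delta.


Delta = -16(4 a^3 + 27 b^2) mod 41 = 6
-1728 * (4 a)^3 = -1728 * (4*26)^3 mod 41 = 31
j = 31 * 6^(-1) mod 41 = 12

j = 12 (mod 41)


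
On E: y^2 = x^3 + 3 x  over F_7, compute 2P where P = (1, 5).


Doubling: s = (3 x1^2 + a) / (2 y1)
s = (3*1^2 + 3) / (2*5) mod 7 = 2
x3 = s^2 - 2 x1 mod 7 = 2^2 - 2*1 = 2
y3 = s (x1 - x3) - y1 mod 7 = 2 * (1 - 2) - 5 = 0

2P = (2, 0)


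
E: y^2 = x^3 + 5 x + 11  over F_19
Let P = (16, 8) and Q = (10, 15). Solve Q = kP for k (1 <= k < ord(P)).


Enumerate multiples of P until we hit Q = (10, 15):
  1P = (16, 8)
  2P = (10, 4)
  3P = (4, 0)
  4P = (10, 15)
Match found at i = 4.

k = 4


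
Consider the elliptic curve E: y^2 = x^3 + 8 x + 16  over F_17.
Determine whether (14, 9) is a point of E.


Check whether y^2 = x^3 + 8 x + 16 (mod 17) for (x, y) = (14, 9).
LHS: y^2 = 9^2 mod 17 = 13
RHS: x^3 + 8 x + 16 = 14^3 + 8*14 + 16 mod 17 = 16
LHS != RHS

No, not on the curve


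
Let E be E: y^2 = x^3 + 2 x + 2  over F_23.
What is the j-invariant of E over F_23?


Delta = -16(4 a^3 + 27 b^2) mod 23 = 14
-1728 * (4 a)^3 = -1728 * (4*2)^3 mod 23 = 5
j = 5 * 14^(-1) mod 23 = 2

j = 2 (mod 23)


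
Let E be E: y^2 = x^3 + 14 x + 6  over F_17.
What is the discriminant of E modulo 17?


4 a^3 + 27 b^2 = 4*14^3 + 27*6^2 = 10976 + 972 = 11948
Delta = -16 * (11948) = -191168
Delta mod 17 = 14

Delta = 14 (mod 17)


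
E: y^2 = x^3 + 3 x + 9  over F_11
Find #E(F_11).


For each x in F_11, count y with y^2 = x^3 + 3 x + 9 mod 11:
  x = 0: RHS = 9, y in [3, 8]  -> 2 point(s)
  x = 2: RHS = 1, y in [1, 10]  -> 2 point(s)
  x = 3: RHS = 1, y in [1, 10]  -> 2 point(s)
  x = 6: RHS = 1, y in [1, 10]  -> 2 point(s)
  x = 10: RHS = 5, y in [4, 7]  -> 2 point(s)
Affine points: 10. Add the point at infinity: total = 11.

#E(F_11) = 11


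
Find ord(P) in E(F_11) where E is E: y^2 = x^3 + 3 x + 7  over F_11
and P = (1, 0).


Compute successive multiples of P until we hit O:
  1P = (1, 0)
  2P = O

ord(P) = 2


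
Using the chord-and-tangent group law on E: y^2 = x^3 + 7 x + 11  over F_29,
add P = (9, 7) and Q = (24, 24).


P != Q, so use the chord formula.
s = (y2 - y1) / (x2 - x1) = (17) / (15) mod 29 = 5
x3 = s^2 - x1 - x2 mod 29 = 5^2 - 9 - 24 = 21
y3 = s (x1 - x3) - y1 mod 29 = 5 * (9 - 21) - 7 = 20

P + Q = (21, 20)


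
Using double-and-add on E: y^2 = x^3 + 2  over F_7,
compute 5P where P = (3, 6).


k = 5 = 101_2 (binary, LSB first: 101)
Double-and-add from P = (3, 6):
  bit 0 = 1: acc = O + (3, 6) = (3, 6)
  bit 1 = 0: acc unchanged = (3, 6)
  bit 2 = 1: acc = (3, 6) + (3, 6) = (3, 1)

5P = (3, 1)


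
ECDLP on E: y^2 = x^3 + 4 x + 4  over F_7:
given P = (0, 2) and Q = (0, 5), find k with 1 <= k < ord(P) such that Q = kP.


Enumerate multiples of P until we hit Q = (0, 5):
  1P = (0, 2)
  2P = (1, 4)
  3P = (3, 6)
  4P = (5, 3)
  5P = (4, 0)
  6P = (5, 4)
  7P = (3, 1)
  8P = (1, 3)
  9P = (0, 5)
Match found at i = 9.

k = 9


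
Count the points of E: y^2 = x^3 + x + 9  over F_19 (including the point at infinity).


For each x in F_19, count y with y^2 = x^3 + 1 x + 9 mod 19:
  x = 0: RHS = 9, y in [3, 16]  -> 2 point(s)
  x = 1: RHS = 11, y in [7, 12]  -> 2 point(s)
  x = 2: RHS = 0, y in [0]  -> 1 point(s)
  x = 3: RHS = 1, y in [1, 18]  -> 2 point(s)
  x = 4: RHS = 1, y in [1, 18]  -> 2 point(s)
  x = 5: RHS = 6, y in [5, 14]  -> 2 point(s)
  x = 7: RHS = 17, y in [6, 13]  -> 2 point(s)
  x = 8: RHS = 16, y in [4, 15]  -> 2 point(s)
  x = 9: RHS = 6, y in [5, 14]  -> 2 point(s)
  x = 12: RHS = 1, y in [1, 18]  -> 2 point(s)
  x = 15: RHS = 17, y in [6, 13]  -> 2 point(s)
  x = 16: RHS = 17, y in [6, 13]  -> 2 point(s)
  x = 18: RHS = 7, y in [8, 11]  -> 2 point(s)
Affine points: 25. Add the point at infinity: total = 26.

#E(F_19) = 26


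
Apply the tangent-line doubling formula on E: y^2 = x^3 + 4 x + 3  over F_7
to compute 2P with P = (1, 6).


Doubling: s = (3 x1^2 + a) / (2 y1)
s = (3*1^2 + 4) / (2*6) mod 7 = 0
x3 = s^2 - 2 x1 mod 7 = 0^2 - 2*1 = 5
y3 = s (x1 - x3) - y1 mod 7 = 0 * (1 - 5) - 6 = 1

2P = (5, 1)


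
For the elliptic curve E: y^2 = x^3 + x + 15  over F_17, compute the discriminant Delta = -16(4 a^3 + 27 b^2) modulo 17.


4 a^3 + 27 b^2 = 4*1^3 + 27*15^2 = 4 + 6075 = 6079
Delta = -16 * (6079) = -97264
Delta mod 17 = 10

Delta = 10 (mod 17)


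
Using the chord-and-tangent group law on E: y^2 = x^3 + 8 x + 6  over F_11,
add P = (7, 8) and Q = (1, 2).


P != Q, so use the chord formula.
s = (y2 - y1) / (x2 - x1) = (5) / (5) mod 11 = 1
x3 = s^2 - x1 - x2 mod 11 = 1^2 - 7 - 1 = 4
y3 = s (x1 - x3) - y1 mod 11 = 1 * (7 - 4) - 8 = 6

P + Q = (4, 6)


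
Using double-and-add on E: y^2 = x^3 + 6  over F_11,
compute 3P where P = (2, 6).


k = 3 = 11_2 (binary, LSB first: 11)
Double-and-add from P = (2, 6):
  bit 0 = 1: acc = O + (2, 6) = (2, 6)
  bit 1 = 1: acc = (2, 6) + (8, 10) = (10, 7)

3P = (10, 7)


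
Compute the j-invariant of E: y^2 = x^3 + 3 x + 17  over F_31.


Delta = -16(4 a^3 + 27 b^2) mod 31 = 28
-1728 * (4 a)^3 = -1728 * (4*3)^3 mod 31 = 29
j = 29 * 28^(-1) mod 31 = 11

j = 11 (mod 31)


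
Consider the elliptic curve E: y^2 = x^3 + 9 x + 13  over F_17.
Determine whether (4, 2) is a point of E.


Check whether y^2 = x^3 + 9 x + 13 (mod 17) for (x, y) = (4, 2).
LHS: y^2 = 2^2 mod 17 = 4
RHS: x^3 + 9 x + 13 = 4^3 + 9*4 + 13 mod 17 = 11
LHS != RHS

No, not on the curve


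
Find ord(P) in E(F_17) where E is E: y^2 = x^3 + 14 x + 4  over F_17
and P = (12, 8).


Compute successive multiples of P until we hit O:
  1P = (12, 8)
  2P = (9, 14)
  3P = (0, 2)
  4P = (1, 6)
  5P = (6, 7)
  6P = (8, 4)
  7P = (15, 6)
  8P = (15, 11)
  ... (continuing to 15P)
  15P = O

ord(P) = 15


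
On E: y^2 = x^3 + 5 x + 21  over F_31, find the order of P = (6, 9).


Compute successive multiples of P until we hit O:
  1P = (6, 9)
  2P = (21, 26)
  3P = (13, 12)
  4P = (28, 17)
  5P = (2, 15)
  6P = (2, 16)
  7P = (28, 14)
  8P = (13, 19)
  ... (continuing to 11P)
  11P = O

ord(P) = 11


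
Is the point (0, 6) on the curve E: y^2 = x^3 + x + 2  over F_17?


Check whether y^2 = x^3 + 1 x + 2 (mod 17) for (x, y) = (0, 6).
LHS: y^2 = 6^2 mod 17 = 2
RHS: x^3 + 1 x + 2 = 0^3 + 1*0 + 2 mod 17 = 2
LHS = RHS

Yes, on the curve


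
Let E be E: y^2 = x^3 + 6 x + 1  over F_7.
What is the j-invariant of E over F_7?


Delta = -16(4 a^3 + 27 b^2) mod 7 = 3
-1728 * (4 a)^3 = -1728 * (4*6)^3 mod 7 = 6
j = 6 * 3^(-1) mod 7 = 2

j = 2 (mod 7)


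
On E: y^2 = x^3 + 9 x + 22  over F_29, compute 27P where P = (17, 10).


k = 27 = 11011_2 (binary, LSB first: 11011)
Double-and-add from P = (17, 10):
  bit 0 = 1: acc = O + (17, 10) = (17, 10)
  bit 1 = 1: acc = (17, 10) + (18, 10) = (23, 19)
  bit 2 = 0: acc unchanged = (23, 19)
  bit 3 = 1: acc = (23, 19) + (9, 7) = (22, 15)
  bit 4 = 1: acc = (22, 15) + (16, 12) = (13, 4)

27P = (13, 4)


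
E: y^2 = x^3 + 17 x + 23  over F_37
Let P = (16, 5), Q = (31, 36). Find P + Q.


P != Q, so use the chord formula.
s = (y2 - y1) / (x2 - x1) = (31) / (15) mod 37 = 7
x3 = s^2 - x1 - x2 mod 37 = 7^2 - 16 - 31 = 2
y3 = s (x1 - x3) - y1 mod 37 = 7 * (16 - 2) - 5 = 19

P + Q = (2, 19)


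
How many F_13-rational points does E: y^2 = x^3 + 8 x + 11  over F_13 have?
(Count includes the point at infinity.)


For each x in F_13, count y with y^2 = x^3 + 8 x + 11 mod 13:
  x = 2: RHS = 9, y in [3, 10]  -> 2 point(s)
  x = 3: RHS = 10, y in [6, 7]  -> 2 point(s)
  x = 4: RHS = 3, y in [4, 9]  -> 2 point(s)
  x = 10: RHS = 12, y in [5, 8]  -> 2 point(s)
  x = 11: RHS = 0, y in [0]  -> 1 point(s)
Affine points: 9. Add the point at infinity: total = 10.

#E(F_13) = 10


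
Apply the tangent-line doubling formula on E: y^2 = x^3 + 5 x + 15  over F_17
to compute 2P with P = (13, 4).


Doubling: s = (3 x1^2 + a) / (2 y1)
s = (3*13^2 + 5) / (2*4) mod 17 = 13
x3 = s^2 - 2 x1 mod 17 = 13^2 - 2*13 = 7
y3 = s (x1 - x3) - y1 mod 17 = 13 * (13 - 7) - 4 = 6

2P = (7, 6)


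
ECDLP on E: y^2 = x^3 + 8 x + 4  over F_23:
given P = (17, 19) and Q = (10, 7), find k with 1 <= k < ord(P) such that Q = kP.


Enumerate multiples of P until we hit Q = (10, 7):
  1P = (17, 19)
  2P = (21, 16)
  3P = (10, 16)
  4P = (22, 15)
  5P = (15, 7)
  6P = (4, 13)
  7P = (18, 0)
  8P = (4, 10)
  9P = (15, 16)
  10P = (22, 8)
  11P = (10, 7)
Match found at i = 11.

k = 11


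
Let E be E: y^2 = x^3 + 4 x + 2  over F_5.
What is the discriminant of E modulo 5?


4 a^3 + 27 b^2 = 4*4^3 + 27*2^2 = 256 + 108 = 364
Delta = -16 * (364) = -5824
Delta mod 5 = 1

Delta = 1 (mod 5)


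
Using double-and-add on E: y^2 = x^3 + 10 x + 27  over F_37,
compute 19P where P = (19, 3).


k = 19 = 10011_2 (binary, LSB first: 11001)
Double-and-add from P = (19, 3):
  bit 0 = 1: acc = O + (19, 3) = (19, 3)
  bit 1 = 1: acc = (19, 3) + (6, 28) = (3, 26)
  bit 2 = 0: acc unchanged = (3, 26)
  bit 3 = 0: acc unchanged = (3, 26)
  bit 4 = 1: acc = (3, 26) + (31, 26) = (3, 11)

19P = (3, 11)


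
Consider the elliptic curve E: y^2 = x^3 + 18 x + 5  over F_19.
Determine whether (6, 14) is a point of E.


Check whether y^2 = x^3 + 18 x + 5 (mod 19) for (x, y) = (6, 14).
LHS: y^2 = 14^2 mod 19 = 6
RHS: x^3 + 18 x + 5 = 6^3 + 18*6 + 5 mod 19 = 6
LHS = RHS

Yes, on the curve


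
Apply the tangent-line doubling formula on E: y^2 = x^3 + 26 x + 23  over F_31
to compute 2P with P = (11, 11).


Doubling: s = (3 x1^2 + a) / (2 y1)
s = (3*11^2 + 26) / (2*11) mod 31 = 5
x3 = s^2 - 2 x1 mod 31 = 5^2 - 2*11 = 3
y3 = s (x1 - x3) - y1 mod 31 = 5 * (11 - 3) - 11 = 29

2P = (3, 29)


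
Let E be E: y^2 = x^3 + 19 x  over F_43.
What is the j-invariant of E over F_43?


Delta = -16(4 a^3 + 27 b^2) mod 43 = 11
-1728 * (4 a)^3 = -1728 * (4*19)^3 mod 43 = 2
j = 2 * 11^(-1) mod 43 = 8

j = 8 (mod 43)


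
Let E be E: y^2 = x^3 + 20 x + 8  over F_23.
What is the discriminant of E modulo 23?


4 a^3 + 27 b^2 = 4*20^3 + 27*8^2 = 32000 + 1728 = 33728
Delta = -16 * (33728) = -539648
Delta mod 23 = 1

Delta = 1 (mod 23)


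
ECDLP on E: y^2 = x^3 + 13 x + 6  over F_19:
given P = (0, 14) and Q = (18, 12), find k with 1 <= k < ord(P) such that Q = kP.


Enumerate multiples of P until we hit Q = (18, 12):
  1P = (0, 14)
  2P = (11, 6)
  3P = (9, 15)
  4P = (14, 14)
  5P = (5, 5)
  6P = (18, 7)
  7P = (12, 16)
  8P = (16, 15)
  9P = (1, 18)
  10P = (15, 2)
  11P = (13, 4)
  12P = (13, 15)
  13P = (15, 17)
  14P = (1, 1)
  15P = (16, 4)
  16P = (12, 3)
  17P = (18, 12)
Match found at i = 17.

k = 17


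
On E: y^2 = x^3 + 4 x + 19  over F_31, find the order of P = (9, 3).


Compute successive multiples of P until we hit O:
  1P = (9, 3)
  2P = (7, 7)
  3P = (19, 17)
  4P = (0, 22)
  5P = (10, 6)
  6P = (21, 23)
  7P = (21, 8)
  8P = (10, 25)
  ... (continuing to 13P)
  13P = O

ord(P) = 13


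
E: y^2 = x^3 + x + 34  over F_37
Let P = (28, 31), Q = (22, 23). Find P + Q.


P != Q, so use the chord formula.
s = (y2 - y1) / (x2 - x1) = (29) / (31) mod 37 = 26
x3 = s^2 - x1 - x2 mod 37 = 26^2 - 28 - 22 = 34
y3 = s (x1 - x3) - y1 mod 37 = 26 * (28 - 34) - 31 = 35

P + Q = (34, 35)


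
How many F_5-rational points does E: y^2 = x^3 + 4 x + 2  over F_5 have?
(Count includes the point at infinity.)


For each x in F_5, count y with y^2 = x^3 + 4 x + 2 mod 5:
  x = 3: RHS = 1, y in [1, 4]  -> 2 point(s)
Affine points: 2. Add the point at infinity: total = 3.

#E(F_5) = 3


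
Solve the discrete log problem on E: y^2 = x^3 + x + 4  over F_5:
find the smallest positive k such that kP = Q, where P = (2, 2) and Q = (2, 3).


Enumerate multiples of P until we hit Q = (2, 3):
  1P = (2, 2)
  2P = (0, 2)
  3P = (3, 3)
  4P = (1, 4)
  5P = (1, 1)
  6P = (3, 2)
  7P = (0, 3)
  8P = (2, 3)
Match found at i = 8.

k = 8


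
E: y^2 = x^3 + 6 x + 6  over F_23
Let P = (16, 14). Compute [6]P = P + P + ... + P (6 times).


k = 6 = 110_2 (binary, LSB first: 011)
Double-and-add from P = (16, 14):
  bit 0 = 0: acc unchanged = O
  bit 1 = 1: acc = O + (0, 11) = (0, 11)
  bit 2 = 1: acc = (0, 11) + (13, 21) = (11, 0)

6P = (11, 0)


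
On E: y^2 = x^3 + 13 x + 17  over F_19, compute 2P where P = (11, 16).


Doubling: s = (3 x1^2 + a) / (2 y1)
s = (3*11^2 + 13) / (2*16) mod 19 = 7
x3 = s^2 - 2 x1 mod 19 = 7^2 - 2*11 = 8
y3 = s (x1 - x3) - y1 mod 19 = 7 * (11 - 8) - 16 = 5

2P = (8, 5)


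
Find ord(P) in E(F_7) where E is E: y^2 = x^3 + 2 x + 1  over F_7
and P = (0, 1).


Compute successive multiples of P until we hit O:
  1P = (0, 1)
  2P = (1, 5)
  3P = (1, 2)
  4P = (0, 6)
  5P = O

ord(P) = 5


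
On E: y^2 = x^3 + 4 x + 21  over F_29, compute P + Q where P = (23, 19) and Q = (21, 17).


P != Q, so use the chord formula.
s = (y2 - y1) / (x2 - x1) = (27) / (27) mod 29 = 1
x3 = s^2 - x1 - x2 mod 29 = 1^2 - 23 - 21 = 15
y3 = s (x1 - x3) - y1 mod 29 = 1 * (23 - 15) - 19 = 18

P + Q = (15, 18)


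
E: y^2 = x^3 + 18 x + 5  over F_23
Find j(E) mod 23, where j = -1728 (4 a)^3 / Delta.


Delta = -16(4 a^3 + 27 b^2) mod 23 = 6
-1728 * (4 a)^3 = -1728 * (4*18)^3 mod 23 = 11
j = 11 * 6^(-1) mod 23 = 21

j = 21 (mod 23)


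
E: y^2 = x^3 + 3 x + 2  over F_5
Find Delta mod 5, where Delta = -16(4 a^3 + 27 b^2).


4 a^3 + 27 b^2 = 4*3^3 + 27*2^2 = 108 + 108 = 216
Delta = -16 * (216) = -3456
Delta mod 5 = 4

Delta = 4 (mod 5)


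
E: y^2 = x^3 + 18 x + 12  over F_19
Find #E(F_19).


For each x in F_19, count y with y^2 = x^3 + 18 x + 12 mod 19:
  x = 3: RHS = 17, y in [6, 13]  -> 2 point(s)
  x = 7: RHS = 6, y in [5, 14]  -> 2 point(s)
  x = 13: RHS = 11, y in [7, 12]  -> 2 point(s)
  x = 14: RHS = 6, y in [5, 14]  -> 2 point(s)
  x = 15: RHS = 9, y in [3, 16]  -> 2 point(s)
  x = 16: RHS = 7, y in [8, 11]  -> 2 point(s)
  x = 17: RHS = 6, y in [5, 14]  -> 2 point(s)
Affine points: 14. Add the point at infinity: total = 15.

#E(F_19) = 15


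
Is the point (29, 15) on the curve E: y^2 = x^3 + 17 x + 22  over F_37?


Check whether y^2 = x^3 + 17 x + 22 (mod 37) for (x, y) = (29, 15).
LHS: y^2 = 15^2 mod 37 = 3
RHS: x^3 + 17 x + 22 = 29^3 + 17*29 + 22 mod 37 = 3
LHS = RHS

Yes, on the curve


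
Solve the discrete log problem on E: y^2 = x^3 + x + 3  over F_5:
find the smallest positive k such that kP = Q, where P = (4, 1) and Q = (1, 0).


Enumerate multiples of P until we hit Q = (1, 0):
  1P = (4, 1)
  2P = (1, 0)
Match found at i = 2.

k = 2


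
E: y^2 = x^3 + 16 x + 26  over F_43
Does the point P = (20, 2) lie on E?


Check whether y^2 = x^3 + 16 x + 26 (mod 43) for (x, y) = (20, 2).
LHS: y^2 = 2^2 mod 43 = 4
RHS: x^3 + 16 x + 26 = 20^3 + 16*20 + 26 mod 43 = 4
LHS = RHS

Yes, on the curve


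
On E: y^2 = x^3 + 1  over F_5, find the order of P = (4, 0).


Compute successive multiples of P until we hit O:
  1P = (4, 0)
  2P = O

ord(P) = 2


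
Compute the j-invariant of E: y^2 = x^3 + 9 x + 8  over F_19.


Delta = -16(4 a^3 + 27 b^2) mod 19 = 5
-1728 * (4 a)^3 = -1728 * (4*9)^3 mod 19 = 11
j = 11 * 5^(-1) mod 19 = 6

j = 6 (mod 19)


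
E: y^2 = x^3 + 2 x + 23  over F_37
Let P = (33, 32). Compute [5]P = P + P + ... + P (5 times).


k = 5 = 101_2 (binary, LSB first: 101)
Double-and-add from P = (33, 32):
  bit 0 = 1: acc = O + (33, 32) = (33, 32)
  bit 1 = 0: acc unchanged = (33, 32)
  bit 2 = 1: acc = (33, 32) + (33, 32) = (33, 5)

5P = (33, 5)


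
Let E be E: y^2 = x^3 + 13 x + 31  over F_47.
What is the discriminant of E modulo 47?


4 a^3 + 27 b^2 = 4*13^3 + 27*31^2 = 8788 + 25947 = 34735
Delta = -16 * (34735) = -555760
Delta mod 47 = 15

Delta = 15 (mod 47)


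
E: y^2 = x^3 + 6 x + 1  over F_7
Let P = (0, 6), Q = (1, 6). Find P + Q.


P != Q, so use the chord formula.
s = (y2 - y1) / (x2 - x1) = (0) / (1) mod 7 = 0
x3 = s^2 - x1 - x2 mod 7 = 0^2 - 0 - 1 = 6
y3 = s (x1 - x3) - y1 mod 7 = 0 * (0 - 6) - 6 = 1

P + Q = (6, 1)


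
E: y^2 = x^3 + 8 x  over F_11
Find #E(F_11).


For each x in F_11, count y with y^2 = x^3 + 8 x + 0 mod 11:
  x = 0: RHS = 0, y in [0]  -> 1 point(s)
  x = 1: RHS = 9, y in [3, 8]  -> 2 point(s)
  x = 5: RHS = 0, y in [0]  -> 1 point(s)
  x = 6: RHS = 0, y in [0]  -> 1 point(s)
  x = 7: RHS = 3, y in [5, 6]  -> 2 point(s)
  x = 8: RHS = 4, y in [2, 9]  -> 2 point(s)
  x = 9: RHS = 9, y in [3, 8]  -> 2 point(s)
Affine points: 11. Add the point at infinity: total = 12.

#E(F_11) = 12


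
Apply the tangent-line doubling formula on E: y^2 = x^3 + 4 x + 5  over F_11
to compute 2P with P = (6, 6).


Doubling: s = (3 x1^2 + a) / (2 y1)
s = (3*6^2 + 4) / (2*6) mod 11 = 2
x3 = s^2 - 2 x1 mod 11 = 2^2 - 2*6 = 3
y3 = s (x1 - x3) - y1 mod 11 = 2 * (6 - 3) - 6 = 0

2P = (3, 0)


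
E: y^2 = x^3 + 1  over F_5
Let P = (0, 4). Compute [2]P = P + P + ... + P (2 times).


k = 2 = 10_2 (binary, LSB first: 01)
Double-and-add from P = (0, 4):
  bit 0 = 0: acc unchanged = O
  bit 1 = 1: acc = O + (0, 1) = (0, 1)

2P = (0, 1)


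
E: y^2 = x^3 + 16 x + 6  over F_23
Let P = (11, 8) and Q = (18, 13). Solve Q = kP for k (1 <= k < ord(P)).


Enumerate multiples of P until we hit Q = (18, 13):
  1P = (11, 8)
  2P = (3, 9)
  3P = (18, 13)
Match found at i = 3.

k = 3


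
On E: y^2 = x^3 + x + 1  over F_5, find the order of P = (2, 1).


Compute successive multiples of P until we hit O:
  1P = (2, 1)
  2P = (2, 4)
  3P = O

ord(P) = 3


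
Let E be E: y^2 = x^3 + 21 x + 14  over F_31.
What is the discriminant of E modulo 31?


4 a^3 + 27 b^2 = 4*21^3 + 27*14^2 = 37044 + 5292 = 42336
Delta = -16 * (42336) = -677376
Delta mod 31 = 5

Delta = 5 (mod 31)


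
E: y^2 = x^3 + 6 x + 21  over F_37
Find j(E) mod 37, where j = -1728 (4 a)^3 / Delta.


Delta = -16(4 a^3 + 27 b^2) mod 37 = 15
-1728 * (4 a)^3 = -1728 * (4*6)^3 mod 37 = 31
j = 31 * 15^(-1) mod 37 = 7

j = 7 (mod 37)


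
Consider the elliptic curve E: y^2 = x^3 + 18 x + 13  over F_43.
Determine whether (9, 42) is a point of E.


Check whether y^2 = x^3 + 18 x + 13 (mod 43) for (x, y) = (9, 42).
LHS: y^2 = 42^2 mod 43 = 1
RHS: x^3 + 18 x + 13 = 9^3 + 18*9 + 13 mod 43 = 1
LHS = RHS

Yes, on the curve


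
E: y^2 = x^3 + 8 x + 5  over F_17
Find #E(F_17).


For each x in F_17, count y with y^2 = x^3 + 8 x + 5 mod 17:
  x = 4: RHS = 16, y in [4, 13]  -> 2 point(s)
  x = 5: RHS = 0, y in [0]  -> 1 point(s)
  x = 7: RHS = 13, y in [8, 9]  -> 2 point(s)
  x = 11: RHS = 13, y in [8, 9]  -> 2 point(s)
  x = 15: RHS = 15, y in [7, 10]  -> 2 point(s)
  x = 16: RHS = 13, y in [8, 9]  -> 2 point(s)
Affine points: 11. Add the point at infinity: total = 12.

#E(F_17) = 12


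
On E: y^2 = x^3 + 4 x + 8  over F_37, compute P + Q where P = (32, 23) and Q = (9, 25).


P != Q, so use the chord formula.
s = (y2 - y1) / (x2 - x1) = (2) / (14) mod 37 = 16
x3 = s^2 - x1 - x2 mod 37 = 16^2 - 32 - 9 = 30
y3 = s (x1 - x3) - y1 mod 37 = 16 * (32 - 30) - 23 = 9

P + Q = (30, 9)


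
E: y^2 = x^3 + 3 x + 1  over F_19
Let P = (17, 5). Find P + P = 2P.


Doubling: s = (3 x1^2 + a) / (2 y1)
s = (3*17^2 + 3) / (2*5) mod 19 = 11
x3 = s^2 - 2 x1 mod 19 = 11^2 - 2*17 = 11
y3 = s (x1 - x3) - y1 mod 19 = 11 * (17 - 11) - 5 = 4

2P = (11, 4)


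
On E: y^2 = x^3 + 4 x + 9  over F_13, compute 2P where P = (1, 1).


Doubling: s = (3 x1^2 + a) / (2 y1)
s = (3*1^2 + 4) / (2*1) mod 13 = 10
x3 = s^2 - 2 x1 mod 13 = 10^2 - 2*1 = 7
y3 = s (x1 - x3) - y1 mod 13 = 10 * (1 - 7) - 1 = 4

2P = (7, 4)


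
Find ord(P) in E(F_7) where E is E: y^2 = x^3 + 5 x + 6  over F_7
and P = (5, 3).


Compute successive multiples of P until we hit O:
  1P = (5, 3)
  2P = (6, 0)
  3P = (5, 4)
  4P = O

ord(P) = 4


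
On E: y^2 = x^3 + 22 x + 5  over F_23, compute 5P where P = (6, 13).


k = 5 = 101_2 (binary, LSB first: 101)
Double-and-add from P = (6, 13):
  bit 0 = 1: acc = O + (6, 13) = (6, 13)
  bit 1 = 0: acc unchanged = (6, 13)
  bit 2 = 1: acc = (6, 13) + (20, 2) = (9, 14)

5P = (9, 14)


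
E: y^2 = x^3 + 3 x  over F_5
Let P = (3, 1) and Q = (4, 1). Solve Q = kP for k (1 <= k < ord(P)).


Enumerate multiples of P until we hit Q = (4, 1):
  1P = (3, 1)
  2P = (4, 4)
  3P = (2, 2)
  4P = (1, 2)
  5P = (0, 0)
  6P = (1, 3)
  7P = (2, 3)
  8P = (4, 1)
Match found at i = 8.

k = 8


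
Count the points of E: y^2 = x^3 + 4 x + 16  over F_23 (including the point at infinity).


For each x in F_23, count y with y^2 = x^3 + 4 x + 16 mod 23:
  x = 0: RHS = 16, y in [4, 19]  -> 2 point(s)
  x = 2: RHS = 9, y in [3, 20]  -> 2 point(s)
  x = 3: RHS = 9, y in [3, 20]  -> 2 point(s)
  x = 4: RHS = 4, y in [2, 21]  -> 2 point(s)
  x = 5: RHS = 0, y in [0]  -> 1 point(s)
  x = 6: RHS = 3, y in [7, 16]  -> 2 point(s)
  x = 8: RHS = 8, y in [10, 13]  -> 2 point(s)
  x = 15: RHS = 1, y in [1, 22]  -> 2 point(s)
  x = 16: RHS = 13, y in [6, 17]  -> 2 point(s)
  x = 17: RHS = 6, y in [11, 12]  -> 2 point(s)
  x = 18: RHS = 9, y in [3, 20]  -> 2 point(s)
  x = 20: RHS = 0, y in [0]  -> 1 point(s)
  x = 21: RHS = 0, y in [0]  -> 1 point(s)
Affine points: 23. Add the point at infinity: total = 24.

#E(F_23) = 24


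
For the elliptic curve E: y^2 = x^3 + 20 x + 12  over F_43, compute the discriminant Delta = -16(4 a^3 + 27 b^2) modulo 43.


4 a^3 + 27 b^2 = 4*20^3 + 27*12^2 = 32000 + 3888 = 35888
Delta = -16 * (35888) = -574208
Delta mod 43 = 14

Delta = 14 (mod 43)


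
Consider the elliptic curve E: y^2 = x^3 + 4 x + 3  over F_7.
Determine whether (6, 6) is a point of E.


Check whether y^2 = x^3 + 4 x + 3 (mod 7) for (x, y) = (6, 6).
LHS: y^2 = 6^2 mod 7 = 1
RHS: x^3 + 4 x + 3 = 6^3 + 4*6 + 3 mod 7 = 5
LHS != RHS

No, not on the curve


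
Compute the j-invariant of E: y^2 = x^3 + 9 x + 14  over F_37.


Delta = -16(4 a^3 + 27 b^2) mod 37 = 22
-1728 * (4 a)^3 = -1728 * (4*9)^3 mod 37 = 26
j = 26 * 22^(-1) mod 37 = 18

j = 18 (mod 37)


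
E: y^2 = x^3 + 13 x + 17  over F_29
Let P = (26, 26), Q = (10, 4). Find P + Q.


P != Q, so use the chord formula.
s = (y2 - y1) / (x2 - x1) = (7) / (13) mod 29 = 5
x3 = s^2 - x1 - x2 mod 29 = 5^2 - 26 - 10 = 18
y3 = s (x1 - x3) - y1 mod 29 = 5 * (26 - 18) - 26 = 14

P + Q = (18, 14)


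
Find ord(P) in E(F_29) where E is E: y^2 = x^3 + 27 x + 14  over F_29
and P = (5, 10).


Compute successive multiples of P until we hit O:
  1P = (5, 10)
  2P = (25, 4)
  3P = (22, 27)
  4P = (3, 21)
  5P = (15, 16)
  6P = (14, 2)
  7P = (9, 0)
  8P = (14, 27)
  ... (continuing to 14P)
  14P = O

ord(P) = 14


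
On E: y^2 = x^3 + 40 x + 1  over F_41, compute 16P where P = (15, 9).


k = 16 = 10000_2 (binary, LSB first: 00001)
Double-and-add from P = (15, 9):
  bit 0 = 0: acc unchanged = O
  bit 1 = 0: acc unchanged = O
  bit 2 = 0: acc unchanged = O
  bit 3 = 0: acc unchanged = O
  bit 4 = 1: acc = O + (15, 32) = (15, 32)

16P = (15, 32)


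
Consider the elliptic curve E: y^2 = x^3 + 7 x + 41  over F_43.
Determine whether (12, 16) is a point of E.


Check whether y^2 = x^3 + 7 x + 41 (mod 43) for (x, y) = (12, 16).
LHS: y^2 = 16^2 mod 43 = 41
RHS: x^3 + 7 x + 41 = 12^3 + 7*12 + 41 mod 43 = 4
LHS != RHS

No, not on the curve


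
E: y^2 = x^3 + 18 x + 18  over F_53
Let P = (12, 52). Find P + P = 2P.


Doubling: s = (3 x1^2 + a) / (2 y1)
s = (3*12^2 + 18) / (2*52) mod 53 = 40
x3 = s^2 - 2 x1 mod 53 = 40^2 - 2*12 = 39
y3 = s (x1 - x3) - y1 mod 53 = 40 * (12 - 39) - 52 = 34

2P = (39, 34)


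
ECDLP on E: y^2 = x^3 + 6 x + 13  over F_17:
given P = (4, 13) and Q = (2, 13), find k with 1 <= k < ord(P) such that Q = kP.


Enumerate multiples of P until we hit Q = (2, 13):
  1P = (4, 13)
  2P = (11, 13)
  3P = (2, 4)
  4P = (10, 11)
  5P = (5, 10)
  6P = (0, 9)
  7P = (14, 11)
  8P = (14, 6)
  9P = (0, 8)
  10P = (5, 7)
  11P = (10, 6)
  12P = (2, 13)
Match found at i = 12.

k = 12


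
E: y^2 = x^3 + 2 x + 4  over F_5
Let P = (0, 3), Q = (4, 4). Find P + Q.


P != Q, so use the chord formula.
s = (y2 - y1) / (x2 - x1) = (1) / (4) mod 5 = 4
x3 = s^2 - x1 - x2 mod 5 = 4^2 - 0 - 4 = 2
y3 = s (x1 - x3) - y1 mod 5 = 4 * (0 - 2) - 3 = 4

P + Q = (2, 4)


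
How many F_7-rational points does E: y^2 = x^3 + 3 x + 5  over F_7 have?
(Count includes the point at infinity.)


For each x in F_7, count y with y^2 = x^3 + 3 x + 5 mod 7:
  x = 1: RHS = 2, y in [3, 4]  -> 2 point(s)
  x = 4: RHS = 4, y in [2, 5]  -> 2 point(s)
  x = 6: RHS = 1, y in [1, 6]  -> 2 point(s)
Affine points: 6. Add the point at infinity: total = 7.

#E(F_7) = 7


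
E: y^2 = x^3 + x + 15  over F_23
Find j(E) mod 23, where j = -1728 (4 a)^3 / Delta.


Delta = -16(4 a^3 + 27 b^2) mod 23 = 3
-1728 * (4 a)^3 = -1728 * (4*1)^3 mod 23 = 15
j = 15 * 3^(-1) mod 23 = 5

j = 5 (mod 23)


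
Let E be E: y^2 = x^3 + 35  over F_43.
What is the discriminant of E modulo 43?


4 a^3 + 27 b^2 = 4*0^3 + 27*35^2 = 0 + 33075 = 33075
Delta = -16 * (33075) = -529200
Delta mod 43 = 1

Delta = 1 (mod 43)


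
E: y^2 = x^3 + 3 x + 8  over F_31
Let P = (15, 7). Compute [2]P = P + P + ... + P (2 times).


k = 2 = 10_2 (binary, LSB first: 01)
Double-and-add from P = (15, 7):
  bit 0 = 0: acc unchanged = O
  bit 1 = 1: acc = O + (15, 24) = (15, 24)

2P = (15, 24)


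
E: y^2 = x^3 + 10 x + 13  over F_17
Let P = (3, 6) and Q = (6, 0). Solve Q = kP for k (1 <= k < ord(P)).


Enumerate multiples of P until we hit Q = (6, 0):
  1P = (3, 6)
  2P = (10, 5)
  3P = (12, 5)
  4P = (6, 0)
Match found at i = 4.

k = 4


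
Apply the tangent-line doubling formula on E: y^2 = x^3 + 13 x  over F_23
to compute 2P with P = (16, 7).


Doubling: s = (3 x1^2 + a) / (2 y1)
s = (3*16^2 + 13) / (2*7) mod 23 = 18
x3 = s^2 - 2 x1 mod 23 = 18^2 - 2*16 = 16
y3 = s (x1 - x3) - y1 mod 23 = 18 * (16 - 16) - 7 = 16

2P = (16, 16)


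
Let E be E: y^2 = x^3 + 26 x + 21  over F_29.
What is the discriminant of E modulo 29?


4 a^3 + 27 b^2 = 4*26^3 + 27*21^2 = 70304 + 11907 = 82211
Delta = -16 * (82211) = -1315376
Delta mod 29 = 6

Delta = 6 (mod 29)


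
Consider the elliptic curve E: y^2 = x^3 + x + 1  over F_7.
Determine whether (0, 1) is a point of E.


Check whether y^2 = x^3 + 1 x + 1 (mod 7) for (x, y) = (0, 1).
LHS: y^2 = 1^2 mod 7 = 1
RHS: x^3 + 1 x + 1 = 0^3 + 1*0 + 1 mod 7 = 1
LHS = RHS

Yes, on the curve


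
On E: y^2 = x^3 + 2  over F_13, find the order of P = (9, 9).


Compute successive multiples of P until we hit O:
  1P = (9, 9)
  2P = (5, 6)
  3P = (2, 6)
  4P = (12, 12)
  5P = (6, 7)
  6P = (10, 12)
  7P = (3, 9)
  8P = (1, 4)
  ... (continuing to 19P)
  19P = O

ord(P) = 19


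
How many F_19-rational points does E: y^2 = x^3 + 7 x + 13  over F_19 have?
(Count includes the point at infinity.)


For each x in F_19, count y with y^2 = x^3 + 7 x + 13 mod 19:
  x = 2: RHS = 16, y in [4, 15]  -> 2 point(s)
  x = 3: RHS = 4, y in [2, 17]  -> 2 point(s)
  x = 6: RHS = 5, y in [9, 10]  -> 2 point(s)
  x = 7: RHS = 6, y in [5, 14]  -> 2 point(s)
  x = 8: RHS = 11, y in [7, 12]  -> 2 point(s)
  x = 9: RHS = 7, y in [8, 11]  -> 2 point(s)
  x = 10: RHS = 0, y in [0]  -> 1 point(s)
  x = 12: RHS = 1, y in [1, 18]  -> 2 point(s)
  x = 14: RHS = 5, y in [9, 10]  -> 2 point(s)
  x = 15: RHS = 16, y in [4, 15]  -> 2 point(s)
  x = 18: RHS = 5, y in [9, 10]  -> 2 point(s)
Affine points: 21. Add the point at infinity: total = 22.

#E(F_19) = 22


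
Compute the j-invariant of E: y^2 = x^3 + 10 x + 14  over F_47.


Delta = -16(4 a^3 + 27 b^2) mod 47 = 36
-1728 * (4 a)^3 = -1728 * (4*10)^3 mod 47 = 34
j = 34 * 36^(-1) mod 47 = 14

j = 14 (mod 47)


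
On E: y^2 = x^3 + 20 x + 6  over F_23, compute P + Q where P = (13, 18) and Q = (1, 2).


P != Q, so use the chord formula.
s = (y2 - y1) / (x2 - x1) = (7) / (11) mod 23 = 9
x3 = s^2 - x1 - x2 mod 23 = 9^2 - 13 - 1 = 21
y3 = s (x1 - x3) - y1 mod 23 = 9 * (13 - 21) - 18 = 2

P + Q = (21, 2)


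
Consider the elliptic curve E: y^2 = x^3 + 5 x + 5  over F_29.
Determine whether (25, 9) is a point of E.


Check whether y^2 = x^3 + 5 x + 5 (mod 29) for (x, y) = (25, 9).
LHS: y^2 = 9^2 mod 29 = 23
RHS: x^3 + 5 x + 5 = 25^3 + 5*25 + 5 mod 29 = 8
LHS != RHS

No, not on the curve


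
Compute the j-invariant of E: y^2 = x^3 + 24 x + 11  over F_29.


Delta = -16(4 a^3 + 27 b^2) mod 29 = 11
-1728 * (4 a)^3 = -1728 * (4*24)^3 mod 29 = 19
j = 19 * 11^(-1) mod 29 = 7

j = 7 (mod 29)


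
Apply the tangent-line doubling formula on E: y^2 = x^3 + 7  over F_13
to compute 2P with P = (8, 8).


Doubling: s = (3 x1^2 + a) / (2 y1)
s = (3*8^2 + 0) / (2*8) mod 13 = 12
x3 = s^2 - 2 x1 mod 13 = 12^2 - 2*8 = 11
y3 = s (x1 - x3) - y1 mod 13 = 12 * (8 - 11) - 8 = 8

2P = (11, 8)


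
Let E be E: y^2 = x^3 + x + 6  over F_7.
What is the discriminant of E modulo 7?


4 a^3 + 27 b^2 = 4*1^3 + 27*6^2 = 4 + 972 = 976
Delta = -16 * (976) = -15616
Delta mod 7 = 1

Delta = 1 (mod 7)


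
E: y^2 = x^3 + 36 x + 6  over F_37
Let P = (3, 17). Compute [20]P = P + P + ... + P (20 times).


k = 20 = 10100_2 (binary, LSB first: 00101)
Double-and-add from P = (3, 17):
  bit 0 = 0: acc unchanged = O
  bit 1 = 0: acc unchanged = O
  bit 2 = 1: acc = O + (19, 1) = (19, 1)
  bit 3 = 0: acc unchanged = (19, 1)
  bit 4 = 1: acc = (19, 1) + (7, 3) = (10, 16)

20P = (10, 16)


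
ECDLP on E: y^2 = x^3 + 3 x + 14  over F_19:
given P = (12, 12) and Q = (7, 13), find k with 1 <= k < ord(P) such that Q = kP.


Enumerate multiples of P until we hit Q = (7, 13):
  1P = (12, 12)
  2P = (2, 3)
  3P = (6, 1)
  4P = (7, 13)
Match found at i = 4.

k = 4


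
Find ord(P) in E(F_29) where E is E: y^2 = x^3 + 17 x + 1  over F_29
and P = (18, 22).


Compute successive multiples of P until we hit O:
  1P = (18, 22)
  2P = (0, 28)
  3P = (24, 9)
  4P = (7, 17)
  5P = (9, 19)
  6P = (15, 8)
  7P = (21, 22)
  8P = (19, 7)
  ... (continuing to 20P)
  20P = O

ord(P) = 20


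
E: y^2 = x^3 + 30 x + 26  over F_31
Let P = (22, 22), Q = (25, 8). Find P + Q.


P != Q, so use the chord formula.
s = (y2 - y1) / (x2 - x1) = (17) / (3) mod 31 = 16
x3 = s^2 - x1 - x2 mod 31 = 16^2 - 22 - 25 = 23
y3 = s (x1 - x3) - y1 mod 31 = 16 * (22 - 23) - 22 = 24

P + Q = (23, 24)


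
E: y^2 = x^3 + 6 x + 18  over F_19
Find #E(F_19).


For each x in F_19, count y with y^2 = x^3 + 6 x + 18 mod 19:
  x = 1: RHS = 6, y in [5, 14]  -> 2 point(s)
  x = 2: RHS = 0, y in [0]  -> 1 point(s)
  x = 3: RHS = 6, y in [5, 14]  -> 2 point(s)
  x = 4: RHS = 11, y in [7, 12]  -> 2 point(s)
  x = 6: RHS = 4, y in [2, 17]  -> 2 point(s)
  x = 7: RHS = 4, y in [2, 17]  -> 2 point(s)
  x = 11: RHS = 9, y in [3, 16]  -> 2 point(s)
  x = 15: RHS = 6, y in [5, 14]  -> 2 point(s)
  x = 16: RHS = 11, y in [7, 12]  -> 2 point(s)
  x = 17: RHS = 17, y in [6, 13]  -> 2 point(s)
  x = 18: RHS = 11, y in [7, 12]  -> 2 point(s)
Affine points: 21. Add the point at infinity: total = 22.

#E(F_19) = 22


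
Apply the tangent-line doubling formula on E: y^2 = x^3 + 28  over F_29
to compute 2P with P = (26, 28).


Doubling: s = (3 x1^2 + a) / (2 y1)
s = (3*26^2 + 0) / (2*28) mod 29 = 1
x3 = s^2 - 2 x1 mod 29 = 1^2 - 2*26 = 7
y3 = s (x1 - x3) - y1 mod 29 = 1 * (26 - 7) - 28 = 20

2P = (7, 20)


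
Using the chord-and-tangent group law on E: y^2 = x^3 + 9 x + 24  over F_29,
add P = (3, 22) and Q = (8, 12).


P != Q, so use the chord formula.
s = (y2 - y1) / (x2 - x1) = (19) / (5) mod 29 = 27
x3 = s^2 - x1 - x2 mod 29 = 27^2 - 3 - 8 = 22
y3 = s (x1 - x3) - y1 mod 29 = 27 * (3 - 22) - 22 = 16

P + Q = (22, 16)


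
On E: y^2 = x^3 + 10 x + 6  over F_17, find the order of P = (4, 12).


Compute successive multiples of P until we hit O:
  1P = (4, 12)
  2P = (10, 16)
  3P = (11, 6)
  4P = (1, 0)
  5P = (11, 11)
  6P = (10, 1)
  7P = (4, 5)
  8P = O

ord(P) = 8


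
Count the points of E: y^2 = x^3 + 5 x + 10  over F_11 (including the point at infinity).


For each x in F_11, count y with y^2 = x^3 + 5 x + 10 mod 11:
  x = 1: RHS = 5, y in [4, 7]  -> 2 point(s)
  x = 6: RHS = 3, y in [5, 6]  -> 2 point(s)
  x = 7: RHS = 3, y in [5, 6]  -> 2 point(s)
  x = 8: RHS = 1, y in [1, 10]  -> 2 point(s)
  x = 9: RHS = 3, y in [5, 6]  -> 2 point(s)
  x = 10: RHS = 4, y in [2, 9]  -> 2 point(s)
Affine points: 12. Add the point at infinity: total = 13.

#E(F_11) = 13


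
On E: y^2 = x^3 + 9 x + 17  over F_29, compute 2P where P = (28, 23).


k = 2 = 10_2 (binary, LSB first: 01)
Double-and-add from P = (28, 23):
  bit 0 = 0: acc unchanged = O
  bit 1 = 1: acc = O + (3, 10) = (3, 10)

2P = (3, 10)


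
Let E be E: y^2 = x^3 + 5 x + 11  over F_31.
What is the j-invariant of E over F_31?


Delta = -16(4 a^3 + 27 b^2) mod 31 = 23
-1728 * (4 a)^3 = -1728 * (4*5)^3 mod 31 = 16
j = 16 * 23^(-1) mod 31 = 29

j = 29 (mod 31)


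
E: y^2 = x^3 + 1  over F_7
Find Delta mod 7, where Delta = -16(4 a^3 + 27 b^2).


4 a^3 + 27 b^2 = 4*0^3 + 27*1^2 = 0 + 27 = 27
Delta = -16 * (27) = -432
Delta mod 7 = 2

Delta = 2 (mod 7)


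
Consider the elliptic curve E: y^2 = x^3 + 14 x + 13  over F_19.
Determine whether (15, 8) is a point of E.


Check whether y^2 = x^3 + 14 x + 13 (mod 19) for (x, y) = (15, 8).
LHS: y^2 = 8^2 mod 19 = 7
RHS: x^3 + 14 x + 13 = 15^3 + 14*15 + 13 mod 19 = 7
LHS = RHS

Yes, on the curve


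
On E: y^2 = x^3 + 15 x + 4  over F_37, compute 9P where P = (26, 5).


k = 9 = 1001_2 (binary, LSB first: 1001)
Double-and-add from P = (26, 5):
  bit 0 = 1: acc = O + (26, 5) = (26, 5)
  bit 1 = 0: acc unchanged = (26, 5)
  bit 2 = 0: acc unchanged = (26, 5)
  bit 3 = 1: acc = (26, 5) + (0, 2) = (23, 11)

9P = (23, 11)


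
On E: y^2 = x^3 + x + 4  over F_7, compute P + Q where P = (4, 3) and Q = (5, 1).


P != Q, so use the chord formula.
s = (y2 - y1) / (x2 - x1) = (5) / (1) mod 7 = 5
x3 = s^2 - x1 - x2 mod 7 = 5^2 - 4 - 5 = 2
y3 = s (x1 - x3) - y1 mod 7 = 5 * (4 - 2) - 3 = 0

P + Q = (2, 0)


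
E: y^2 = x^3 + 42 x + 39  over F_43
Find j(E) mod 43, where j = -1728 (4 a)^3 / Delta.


Delta = -16(4 a^3 + 27 b^2) mod 43 = 32
-1728 * (4 a)^3 = -1728 * (4*42)^3 mod 43 = 39
j = 39 * 32^(-1) mod 43 = 16

j = 16 (mod 43)


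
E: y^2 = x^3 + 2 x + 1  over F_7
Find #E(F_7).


For each x in F_7, count y with y^2 = x^3 + 2 x + 1 mod 7:
  x = 0: RHS = 1, y in [1, 6]  -> 2 point(s)
  x = 1: RHS = 4, y in [2, 5]  -> 2 point(s)
Affine points: 4. Add the point at infinity: total = 5.

#E(F_7) = 5


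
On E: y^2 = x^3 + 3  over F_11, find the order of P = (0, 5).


Compute successive multiples of P until we hit O:
  1P = (0, 5)
  2P = (0, 6)
  3P = O

ord(P) = 3


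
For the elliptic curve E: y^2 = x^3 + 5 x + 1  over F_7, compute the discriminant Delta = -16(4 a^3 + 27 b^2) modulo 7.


4 a^3 + 27 b^2 = 4*5^3 + 27*1^2 = 500 + 27 = 527
Delta = -16 * (527) = -8432
Delta mod 7 = 3

Delta = 3 (mod 7)


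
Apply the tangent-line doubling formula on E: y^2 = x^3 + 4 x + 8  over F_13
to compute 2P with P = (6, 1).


Doubling: s = (3 x1^2 + a) / (2 y1)
s = (3*6^2 + 4) / (2*1) mod 13 = 4
x3 = s^2 - 2 x1 mod 13 = 4^2 - 2*6 = 4
y3 = s (x1 - x3) - y1 mod 13 = 4 * (6 - 4) - 1 = 7

2P = (4, 7)


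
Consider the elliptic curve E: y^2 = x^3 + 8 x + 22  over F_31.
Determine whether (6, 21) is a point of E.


Check whether y^2 = x^3 + 8 x + 22 (mod 31) for (x, y) = (6, 21).
LHS: y^2 = 21^2 mod 31 = 7
RHS: x^3 + 8 x + 22 = 6^3 + 8*6 + 22 mod 31 = 7
LHS = RHS

Yes, on the curve


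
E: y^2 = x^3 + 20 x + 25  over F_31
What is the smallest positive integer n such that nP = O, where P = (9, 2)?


Compute successive multiples of P until we hit O:
  1P = (9, 2)
  2P = (29, 16)
  3P = (0, 26)
  4P = (5, 8)
  5P = (27, 25)
  6P = (4, 13)
  7P = (3, 22)
  8P = (6, 19)
  ... (continuing to 36P)
  36P = O

ord(P) = 36


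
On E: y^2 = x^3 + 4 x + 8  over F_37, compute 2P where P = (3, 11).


Doubling: s = (3 x1^2 + a) / (2 y1)
s = (3*3^2 + 4) / (2*11) mod 37 = 30
x3 = s^2 - 2 x1 mod 37 = 30^2 - 2*3 = 6
y3 = s (x1 - x3) - y1 mod 37 = 30 * (3 - 6) - 11 = 10

2P = (6, 10)


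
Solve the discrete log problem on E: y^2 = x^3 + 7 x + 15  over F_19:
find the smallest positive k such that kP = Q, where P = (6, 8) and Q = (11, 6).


Enumerate multiples of P until we hit Q = (11, 6):
  1P = (6, 8)
  2P = (5, 17)
  3P = (13, 17)
  4P = (16, 9)
  5P = (1, 2)
  6P = (18, 8)
  7P = (14, 11)
  8P = (3, 5)
  9P = (11, 6)
Match found at i = 9.

k = 9


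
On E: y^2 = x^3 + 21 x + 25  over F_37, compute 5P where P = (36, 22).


k = 5 = 101_2 (binary, LSB first: 101)
Double-and-add from P = (36, 22):
  bit 0 = 1: acc = O + (36, 22) = (36, 22)
  bit 1 = 0: acc unchanged = (36, 22)
  bit 2 = 1: acc = (36, 22) + (1, 11) = (21, 25)

5P = (21, 25)
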